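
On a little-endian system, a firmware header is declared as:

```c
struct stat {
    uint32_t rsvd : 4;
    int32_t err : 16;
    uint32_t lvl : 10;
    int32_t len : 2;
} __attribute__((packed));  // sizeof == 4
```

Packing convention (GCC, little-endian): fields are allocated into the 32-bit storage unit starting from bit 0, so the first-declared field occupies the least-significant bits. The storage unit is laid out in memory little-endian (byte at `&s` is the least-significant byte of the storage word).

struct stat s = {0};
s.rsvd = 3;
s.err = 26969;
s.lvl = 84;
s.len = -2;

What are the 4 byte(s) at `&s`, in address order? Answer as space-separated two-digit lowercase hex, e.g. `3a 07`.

93 95 46 85

rsvd:4 = 3 → 0x3 << 0 → word 0x00000003
err:16 = 26969 → 0x6959 << 4 → word 0x00069593
lvl:10 = 84 → 0x54 << 20 → word 0x05469593
len:2 = -2 → 0x2 << 30 → word 0x85469593
word = 0x85469593 → little-endian bytes:
  [0]=0x93  [1]=0x95  [2]=0x46  [3]=0x85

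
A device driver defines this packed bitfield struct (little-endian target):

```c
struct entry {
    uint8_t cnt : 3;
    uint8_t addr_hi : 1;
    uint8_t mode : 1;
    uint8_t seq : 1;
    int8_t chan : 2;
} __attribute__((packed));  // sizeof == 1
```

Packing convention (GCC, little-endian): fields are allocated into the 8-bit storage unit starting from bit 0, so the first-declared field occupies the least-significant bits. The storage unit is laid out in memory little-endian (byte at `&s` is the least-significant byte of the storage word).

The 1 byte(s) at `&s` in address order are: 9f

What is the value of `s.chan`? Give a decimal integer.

-2

[0]=0x9f (little-endian) → word 0x9f
cnt [0+:3] = (word>>0) & 0x7 = 7
addr_hi [3+:1] = (word>>3) & 0x1 = 1
mode [4+:1] = (word>>4) & 0x1 = 1
seq [5+:1] = (word>>5) & 0x1 = 0
chan [6+:2] = (word>>6) & 0x3 = 2  ←
chan signed 2b, MSB=1: 2 - 4 = -2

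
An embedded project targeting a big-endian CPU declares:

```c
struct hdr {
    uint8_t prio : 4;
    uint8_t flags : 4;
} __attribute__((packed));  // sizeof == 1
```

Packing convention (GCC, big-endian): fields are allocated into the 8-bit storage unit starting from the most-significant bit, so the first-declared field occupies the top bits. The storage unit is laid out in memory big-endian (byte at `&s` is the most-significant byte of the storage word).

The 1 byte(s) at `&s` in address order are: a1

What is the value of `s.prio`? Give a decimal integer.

10

[0]=0xa1 (big-endian) → word 0xa1
prio:4 @ bit 4 → (0xa1>>4)&0xf = 0xa  ←
flags:4 @ bit 0 → (0xa1>>0)&0xf = 0x1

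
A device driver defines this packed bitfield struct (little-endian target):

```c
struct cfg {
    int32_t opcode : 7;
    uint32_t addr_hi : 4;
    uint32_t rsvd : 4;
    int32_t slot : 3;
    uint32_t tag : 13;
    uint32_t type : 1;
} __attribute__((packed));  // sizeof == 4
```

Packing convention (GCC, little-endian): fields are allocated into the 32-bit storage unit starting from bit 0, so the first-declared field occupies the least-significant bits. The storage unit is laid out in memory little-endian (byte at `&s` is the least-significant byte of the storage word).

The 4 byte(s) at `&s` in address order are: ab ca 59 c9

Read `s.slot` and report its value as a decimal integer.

[0]=0xab [1]=0xca [2]=0x59 [3]=0xc9 (little-endian) → word 0xc959caab
opcode [0+:7] = (word>>0) & 0x7f = 43
addr_hi [7+:4] = (word>>7) & 0xf = 5
rsvd [11+:4] = (word>>11) & 0xf = 9
slot [15+:3] = (word>>15) & 0x7 = 3  ←
tag [18+:13] = (word>>18) & 0x1fff = 4694
type [31+:1] = (word>>31) & 0x1 = 1
slot signed 3b, MSB=0: value = 3

3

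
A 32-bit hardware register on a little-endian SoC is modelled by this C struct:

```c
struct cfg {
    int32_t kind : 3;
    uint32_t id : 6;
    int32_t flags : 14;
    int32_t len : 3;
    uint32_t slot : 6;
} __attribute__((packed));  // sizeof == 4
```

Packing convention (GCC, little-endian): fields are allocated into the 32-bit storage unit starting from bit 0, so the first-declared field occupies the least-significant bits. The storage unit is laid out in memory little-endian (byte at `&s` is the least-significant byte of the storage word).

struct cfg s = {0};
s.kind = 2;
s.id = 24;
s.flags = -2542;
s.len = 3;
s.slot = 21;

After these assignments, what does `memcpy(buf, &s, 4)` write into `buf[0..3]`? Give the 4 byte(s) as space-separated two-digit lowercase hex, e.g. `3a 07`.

kind (3b) val=2 bits=0x2 at bit 0: 0x00000002
id (6b) val=24 bits=0x18 at bit 3: 0x000000c2
flags (14b) val=-2542 bits=0x3612 at bit 9: 0x006c24c2
len (3b) val=3 bits=0x3 at bit 23: 0x01ec24c2
slot (6b) val=21 bits=0x15 at bit 26: 0x55ec24c2
word = 0x55ec24c2 → little-endian bytes:
  [0]=0xc2  [1]=0x24  [2]=0xec  [3]=0x55

c2 24 ec 55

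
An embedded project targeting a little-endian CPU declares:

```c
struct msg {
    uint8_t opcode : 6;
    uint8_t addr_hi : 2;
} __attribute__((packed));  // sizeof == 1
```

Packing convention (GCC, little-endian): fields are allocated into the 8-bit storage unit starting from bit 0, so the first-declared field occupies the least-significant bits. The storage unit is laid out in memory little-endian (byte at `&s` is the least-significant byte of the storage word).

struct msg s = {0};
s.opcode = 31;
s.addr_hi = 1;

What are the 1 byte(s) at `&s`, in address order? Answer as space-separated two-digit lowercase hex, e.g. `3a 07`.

5f

opcode (6b) val=31 bits=0x1f at bit 0: 0x1f
addr_hi (2b) val=1 bits=0x1 at bit 6: 0x5f
word = 0x5f → little-endian bytes:
  [0]=0x5f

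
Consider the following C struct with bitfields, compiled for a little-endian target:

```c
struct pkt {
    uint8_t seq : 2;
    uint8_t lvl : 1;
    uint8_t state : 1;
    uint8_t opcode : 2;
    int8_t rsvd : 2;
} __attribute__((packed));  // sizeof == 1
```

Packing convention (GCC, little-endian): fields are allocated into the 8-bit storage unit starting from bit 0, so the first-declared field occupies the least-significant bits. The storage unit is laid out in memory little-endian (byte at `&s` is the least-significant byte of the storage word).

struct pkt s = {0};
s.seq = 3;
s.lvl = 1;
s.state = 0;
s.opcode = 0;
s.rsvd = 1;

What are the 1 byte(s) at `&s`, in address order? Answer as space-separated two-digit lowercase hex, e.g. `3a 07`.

47

seq:2 = 3 → 0x3 << 0 → word 0x03
lvl:1 = 1 → 0x1 << 2 → word 0x07
state:1 = 0 → 0x0 << 3 → word 0x07
opcode:2 = 0 → 0x0 << 4 → word 0x07
rsvd:2 = 1 → 0x1 << 6 → word 0x47
word = 0x47 → little-endian bytes:
  [0]=0x47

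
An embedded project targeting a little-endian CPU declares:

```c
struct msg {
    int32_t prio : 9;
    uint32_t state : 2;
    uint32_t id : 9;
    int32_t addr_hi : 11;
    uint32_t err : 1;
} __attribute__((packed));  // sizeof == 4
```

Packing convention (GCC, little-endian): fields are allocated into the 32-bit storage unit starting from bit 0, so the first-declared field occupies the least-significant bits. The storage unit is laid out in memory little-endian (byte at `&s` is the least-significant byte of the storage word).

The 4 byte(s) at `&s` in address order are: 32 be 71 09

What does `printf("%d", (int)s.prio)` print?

[0]=0x32 [1]=0xbe [2]=0x71 [3]=0x09 (little-endian) → word 0x0971be32
prio:9 @ bit 0 → (0x0971be32>>0)&0x1ff = 0x32  ←
state:2 @ bit 9 → (0x0971be32>>9)&0x3 = 0x3
id:9 @ bit 11 → (0x0971be32>>11)&0x1ff = 0x37
addr_hi:11 @ bit 20 → (0x0971be32>>20)&0x7ff = 0x97
err:1 @ bit 31 → (0x0971be32>>31)&0x1 = 0x0
prio signed 9b, MSB=0: value = 50

50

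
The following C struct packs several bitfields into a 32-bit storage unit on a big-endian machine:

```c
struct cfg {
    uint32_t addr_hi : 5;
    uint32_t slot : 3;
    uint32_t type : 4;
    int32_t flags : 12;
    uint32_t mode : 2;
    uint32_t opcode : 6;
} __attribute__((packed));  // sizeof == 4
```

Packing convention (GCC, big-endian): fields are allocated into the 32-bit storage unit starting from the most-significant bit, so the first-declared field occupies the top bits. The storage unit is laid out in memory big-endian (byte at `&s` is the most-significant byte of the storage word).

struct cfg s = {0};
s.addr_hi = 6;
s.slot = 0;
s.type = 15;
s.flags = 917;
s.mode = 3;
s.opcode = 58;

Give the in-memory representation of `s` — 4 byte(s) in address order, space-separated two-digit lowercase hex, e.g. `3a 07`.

30 f3 95 fa

addr_hi (5b) val=6 bits=0x6 at bit 27: 0x30000000
slot (3b) val=0 bits=0x0 at bit 24: 0x30000000
type (4b) val=15 bits=0xf at bit 20: 0x30f00000
flags (12b) val=917 bits=0x395 at bit 8: 0x30f39500
mode (2b) val=3 bits=0x3 at bit 6: 0x30f395c0
opcode (6b) val=58 bits=0x3a at bit 0: 0x30f395fa
word = 0x30f395fa → big-endian bytes:
  [0]=0x30  [1]=0xf3  [2]=0x95  [3]=0xfa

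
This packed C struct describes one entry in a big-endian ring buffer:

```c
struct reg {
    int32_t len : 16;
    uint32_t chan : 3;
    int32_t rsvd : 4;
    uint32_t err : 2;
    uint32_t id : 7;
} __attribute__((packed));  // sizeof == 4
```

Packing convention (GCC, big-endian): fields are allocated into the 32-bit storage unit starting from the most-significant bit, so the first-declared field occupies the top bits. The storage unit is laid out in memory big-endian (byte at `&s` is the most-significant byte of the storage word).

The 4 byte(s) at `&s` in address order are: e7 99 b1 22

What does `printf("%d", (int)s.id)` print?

[0]=0xe7 [1]=0x99 [2]=0xb1 [3]=0x22 (big-endian) → word 0xe799b122
len [16+:16] = (word>>16) & 0xffff = 59289
chan [13+:3] = (word>>13) & 0x7 = 5
rsvd [9+:4] = (word>>9) & 0xf = 8
err [7+:2] = (word>>7) & 0x3 = 2
id [0+:7] = (word>>0) & 0x7f = 34  ←

34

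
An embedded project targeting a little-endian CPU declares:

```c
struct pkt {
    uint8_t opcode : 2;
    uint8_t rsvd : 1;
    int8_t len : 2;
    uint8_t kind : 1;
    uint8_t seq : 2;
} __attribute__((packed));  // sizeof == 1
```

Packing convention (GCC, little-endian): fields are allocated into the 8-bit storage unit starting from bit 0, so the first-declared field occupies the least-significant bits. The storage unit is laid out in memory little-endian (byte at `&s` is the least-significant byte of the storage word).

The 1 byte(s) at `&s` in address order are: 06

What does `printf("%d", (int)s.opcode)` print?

2

[0]=0x06 (little-endian) → word 0x06
opcode:2 @ bit 0 → (0x06>>0)&0x3 = 0x2  ←
rsvd:1 @ bit 2 → (0x06>>2)&0x1 = 0x1
len:2 @ bit 3 → (0x06>>3)&0x3 = 0x0
kind:1 @ bit 5 → (0x06>>5)&0x1 = 0x0
seq:2 @ bit 6 → (0x06>>6)&0x3 = 0x0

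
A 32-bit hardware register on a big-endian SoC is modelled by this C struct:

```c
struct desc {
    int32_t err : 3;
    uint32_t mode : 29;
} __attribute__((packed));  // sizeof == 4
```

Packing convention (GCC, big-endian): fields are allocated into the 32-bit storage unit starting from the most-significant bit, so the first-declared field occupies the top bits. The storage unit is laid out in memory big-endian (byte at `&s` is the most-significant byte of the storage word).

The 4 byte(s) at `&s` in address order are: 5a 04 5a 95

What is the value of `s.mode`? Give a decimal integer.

436492949

[0]=0x5a [1]=0x04 [2]=0x5a [3]=0x95 (big-endian) → word 0x5a045a95
err [29+:3] = (word>>29) & 0x7 = 2
mode [0+:29] = (word>>0) & 0x1fffffff = 436492949  ←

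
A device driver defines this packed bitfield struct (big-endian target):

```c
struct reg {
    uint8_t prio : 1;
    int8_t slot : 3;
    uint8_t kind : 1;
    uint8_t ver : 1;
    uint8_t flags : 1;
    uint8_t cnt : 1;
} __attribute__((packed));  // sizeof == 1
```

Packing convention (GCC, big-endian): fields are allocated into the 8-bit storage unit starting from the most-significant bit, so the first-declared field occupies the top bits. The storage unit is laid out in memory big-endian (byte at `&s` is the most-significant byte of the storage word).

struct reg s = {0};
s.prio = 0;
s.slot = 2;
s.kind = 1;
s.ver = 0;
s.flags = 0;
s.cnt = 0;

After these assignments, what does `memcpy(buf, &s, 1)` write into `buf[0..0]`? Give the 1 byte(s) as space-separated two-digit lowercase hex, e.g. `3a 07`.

prio (1b) val=0 bits=0x0 at bit 7: 0x00
slot (3b) val=2 bits=0x2 at bit 4: 0x20
kind (1b) val=1 bits=0x1 at bit 3: 0x28
ver (1b) val=0 bits=0x0 at bit 2: 0x28
flags (1b) val=0 bits=0x0 at bit 1: 0x28
cnt (1b) val=0 bits=0x0 at bit 0: 0x28
word = 0x28 → big-endian bytes:
  [0]=0x28

28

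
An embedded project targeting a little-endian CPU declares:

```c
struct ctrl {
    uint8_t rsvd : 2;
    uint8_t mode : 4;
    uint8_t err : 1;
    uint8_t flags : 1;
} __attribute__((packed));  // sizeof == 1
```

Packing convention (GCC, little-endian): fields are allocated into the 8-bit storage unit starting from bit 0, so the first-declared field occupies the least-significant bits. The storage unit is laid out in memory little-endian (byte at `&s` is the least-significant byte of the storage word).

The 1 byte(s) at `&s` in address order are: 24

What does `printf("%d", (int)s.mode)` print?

9

[0]=0x24 (little-endian) → word 0x24
rsvd [0+:2] = (word>>0) & 0x3 = 0
mode [2+:4] = (word>>2) & 0xf = 9  ←
err [6+:1] = (word>>6) & 0x1 = 0
flags [7+:1] = (word>>7) & 0x1 = 0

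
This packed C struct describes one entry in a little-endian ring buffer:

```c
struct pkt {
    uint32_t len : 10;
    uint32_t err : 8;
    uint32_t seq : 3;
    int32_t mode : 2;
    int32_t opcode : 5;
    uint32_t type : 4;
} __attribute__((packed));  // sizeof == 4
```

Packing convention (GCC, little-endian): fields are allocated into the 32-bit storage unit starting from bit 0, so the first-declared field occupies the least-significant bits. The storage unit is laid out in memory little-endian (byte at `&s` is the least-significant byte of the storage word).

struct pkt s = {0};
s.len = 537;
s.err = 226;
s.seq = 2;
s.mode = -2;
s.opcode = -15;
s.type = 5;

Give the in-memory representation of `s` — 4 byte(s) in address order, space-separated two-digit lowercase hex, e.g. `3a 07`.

19 8a cb 58

len (10b) val=537 bits=0x219 at bit 0: 0x00000219
err (8b) val=226 bits=0xe2 at bit 10: 0x00038a19
seq (3b) val=2 bits=0x2 at bit 18: 0x000b8a19
mode (2b) val=-2 bits=0x2 at bit 21: 0x004b8a19
opcode (5b) val=-15 bits=0x11 at bit 23: 0x08cb8a19
type (4b) val=5 bits=0x5 at bit 28: 0x58cb8a19
word = 0x58cb8a19 → little-endian bytes:
  [0]=0x19  [1]=0x8a  [2]=0xcb  [3]=0x58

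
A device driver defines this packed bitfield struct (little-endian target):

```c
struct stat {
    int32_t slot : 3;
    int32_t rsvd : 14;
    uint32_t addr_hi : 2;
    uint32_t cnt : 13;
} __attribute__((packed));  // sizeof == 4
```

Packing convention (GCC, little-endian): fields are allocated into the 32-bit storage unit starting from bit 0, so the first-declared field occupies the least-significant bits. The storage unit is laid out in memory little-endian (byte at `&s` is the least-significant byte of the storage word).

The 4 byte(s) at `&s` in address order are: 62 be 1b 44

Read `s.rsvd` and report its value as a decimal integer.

[0]=0x62 [1]=0xbe [2]=0x1b [3]=0x44 (little-endian) → word 0x441bbe62
slot [0+:3] = (word>>0) & 0x7 = 2
rsvd [3+:14] = (word>>3) & 0x3fff = 14284  ←
addr_hi [17+:2] = (word>>17) & 0x3 = 1
cnt [19+:13] = (word>>19) & 0x1fff = 2179
rsvd signed 14b, MSB=1: 14284 - 16384 = -2100

-2100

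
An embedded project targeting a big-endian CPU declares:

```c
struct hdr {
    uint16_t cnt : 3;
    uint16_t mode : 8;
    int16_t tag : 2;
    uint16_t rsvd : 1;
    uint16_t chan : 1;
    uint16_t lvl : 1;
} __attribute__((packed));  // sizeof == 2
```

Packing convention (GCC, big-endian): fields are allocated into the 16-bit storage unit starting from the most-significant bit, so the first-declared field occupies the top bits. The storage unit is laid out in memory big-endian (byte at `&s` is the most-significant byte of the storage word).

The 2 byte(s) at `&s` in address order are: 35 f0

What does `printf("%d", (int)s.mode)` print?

175

[0]=0x35 [1]=0xf0 (big-endian) → word 0x35f0
cnt:3 @ bit 13 → (0x35f0>>13)&0x7 = 0x1
mode:8 @ bit 5 → (0x35f0>>5)&0xff = 0xaf  ←
tag:2 @ bit 3 → (0x35f0>>3)&0x3 = 0x2
rsvd:1 @ bit 2 → (0x35f0>>2)&0x1 = 0x0
chan:1 @ bit 1 → (0x35f0>>1)&0x1 = 0x0
lvl:1 @ bit 0 → (0x35f0>>0)&0x1 = 0x0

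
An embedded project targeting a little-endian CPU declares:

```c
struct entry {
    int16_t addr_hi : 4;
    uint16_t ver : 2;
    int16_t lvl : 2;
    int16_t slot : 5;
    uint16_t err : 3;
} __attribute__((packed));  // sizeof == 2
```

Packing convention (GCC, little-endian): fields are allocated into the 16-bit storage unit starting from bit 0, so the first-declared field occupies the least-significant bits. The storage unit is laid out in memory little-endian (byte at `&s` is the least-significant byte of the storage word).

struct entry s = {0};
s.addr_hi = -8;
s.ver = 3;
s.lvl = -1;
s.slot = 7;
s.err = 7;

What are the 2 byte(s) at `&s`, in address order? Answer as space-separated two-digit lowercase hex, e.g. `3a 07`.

f8 e7

addr_hi (4b) val=-8 bits=0x8 at bit 0: 0x0008
ver (2b) val=3 bits=0x3 at bit 4: 0x0038
lvl (2b) val=-1 bits=0x3 at bit 6: 0x00f8
slot (5b) val=7 bits=0x7 at bit 8: 0x07f8
err (3b) val=7 bits=0x7 at bit 13: 0xe7f8
word = 0xe7f8 → little-endian bytes:
  [0]=0xf8  [1]=0xe7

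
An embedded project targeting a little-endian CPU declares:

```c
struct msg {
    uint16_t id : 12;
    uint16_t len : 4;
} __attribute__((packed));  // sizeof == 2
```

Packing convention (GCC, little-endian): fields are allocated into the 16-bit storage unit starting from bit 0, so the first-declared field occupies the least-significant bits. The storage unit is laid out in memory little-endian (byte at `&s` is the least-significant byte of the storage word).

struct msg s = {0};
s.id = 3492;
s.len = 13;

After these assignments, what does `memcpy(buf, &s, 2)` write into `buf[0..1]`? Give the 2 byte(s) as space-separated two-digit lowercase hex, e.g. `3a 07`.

id (12b) val=3492 bits=0xda4 at bit 0: 0x0da4
len (4b) val=13 bits=0xd at bit 12: 0xdda4
word = 0xdda4 → little-endian bytes:
  [0]=0xa4  [1]=0xdd

a4 dd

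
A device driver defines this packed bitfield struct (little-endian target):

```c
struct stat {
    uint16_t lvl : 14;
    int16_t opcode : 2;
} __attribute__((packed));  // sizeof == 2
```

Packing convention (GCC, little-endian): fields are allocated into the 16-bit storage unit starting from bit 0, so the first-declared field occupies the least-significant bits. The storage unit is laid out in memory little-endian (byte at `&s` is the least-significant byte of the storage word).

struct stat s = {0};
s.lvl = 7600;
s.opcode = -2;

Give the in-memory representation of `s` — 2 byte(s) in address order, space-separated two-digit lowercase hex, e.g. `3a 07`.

b0 9d

lvl:14 = 7600 → 0x1db0 << 0 → word 0x1db0
opcode:2 = -2 → 0x2 << 14 → word 0x9db0
word = 0x9db0 → little-endian bytes:
  [0]=0xb0  [1]=0x9d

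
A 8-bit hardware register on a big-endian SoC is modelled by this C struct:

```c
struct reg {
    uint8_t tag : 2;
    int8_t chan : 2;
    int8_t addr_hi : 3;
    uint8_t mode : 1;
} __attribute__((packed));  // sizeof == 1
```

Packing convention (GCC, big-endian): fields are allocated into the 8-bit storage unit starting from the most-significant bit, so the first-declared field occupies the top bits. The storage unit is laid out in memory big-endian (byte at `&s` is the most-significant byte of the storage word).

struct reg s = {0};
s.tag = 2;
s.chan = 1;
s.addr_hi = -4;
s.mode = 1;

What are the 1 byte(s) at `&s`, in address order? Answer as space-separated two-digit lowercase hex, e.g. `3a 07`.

[6+:2] tag=2 & 0x3 = 0x2; word=0x80
[4+:2] chan=1 & 0x3 = 0x1; word=0x90
[1+:3] addr_hi=-4 & 0x7 = 0x4; word=0x98
[0+:1] mode=1 & 0x1 = 0x1; word=0x99
word = 0x99 → big-endian bytes:
  [0]=0x99

99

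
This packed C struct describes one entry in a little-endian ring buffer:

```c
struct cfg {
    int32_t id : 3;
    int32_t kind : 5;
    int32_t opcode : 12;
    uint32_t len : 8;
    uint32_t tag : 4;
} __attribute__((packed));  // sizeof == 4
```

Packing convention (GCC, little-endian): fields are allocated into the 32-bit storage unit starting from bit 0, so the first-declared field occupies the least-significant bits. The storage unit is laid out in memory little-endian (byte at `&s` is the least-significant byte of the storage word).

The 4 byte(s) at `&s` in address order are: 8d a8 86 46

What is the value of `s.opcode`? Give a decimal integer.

1704

[0]=0x8d [1]=0xa8 [2]=0x86 [3]=0x46 (little-endian) → word 0x4686a88d
id [0+:3] = (word>>0) & 0x7 = 5
kind [3+:5] = (word>>3) & 0x1f = 17
opcode [8+:12] = (word>>8) & 0xfff = 1704  ←
len [20+:8] = (word>>20) & 0xff = 104
tag [28+:4] = (word>>28) & 0xf = 4
opcode signed 12b, MSB=0: value = 1704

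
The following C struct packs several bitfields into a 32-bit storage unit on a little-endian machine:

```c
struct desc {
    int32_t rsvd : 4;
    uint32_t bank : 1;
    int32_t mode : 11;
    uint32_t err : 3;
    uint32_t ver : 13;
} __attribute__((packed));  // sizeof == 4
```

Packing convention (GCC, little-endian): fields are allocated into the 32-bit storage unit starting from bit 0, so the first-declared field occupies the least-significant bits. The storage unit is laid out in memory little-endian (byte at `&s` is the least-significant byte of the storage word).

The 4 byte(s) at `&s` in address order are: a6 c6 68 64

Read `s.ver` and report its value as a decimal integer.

[0]=0xa6 [1]=0xc6 [2]=0x68 [3]=0x64 (little-endian) → word 0x6468c6a6
rsvd [0+:4] = (word>>0) & 0xf = 6
bank [4+:1] = (word>>4) & 0x1 = 0
mode [5+:11] = (word>>5) & 0x7ff = 1589
err [16+:3] = (word>>16) & 0x7 = 0
ver [19+:13] = (word>>19) & 0x1fff = 3213  ←

3213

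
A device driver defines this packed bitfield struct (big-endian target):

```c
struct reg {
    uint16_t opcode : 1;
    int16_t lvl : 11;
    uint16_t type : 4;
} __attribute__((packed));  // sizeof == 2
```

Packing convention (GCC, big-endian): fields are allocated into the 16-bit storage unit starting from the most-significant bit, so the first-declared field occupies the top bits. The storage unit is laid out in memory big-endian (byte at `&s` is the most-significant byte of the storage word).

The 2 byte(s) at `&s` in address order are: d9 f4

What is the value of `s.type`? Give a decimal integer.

[0]=0xd9 [1]=0xf4 (big-endian) → word 0xd9f4
opcode:1 @ bit 15 → (0xd9f4>>15)&0x1 = 0x1
lvl:11 @ bit 4 → (0xd9f4>>4)&0x7ff = 0x59f
type:4 @ bit 0 → (0xd9f4>>0)&0xf = 0x4  ←

4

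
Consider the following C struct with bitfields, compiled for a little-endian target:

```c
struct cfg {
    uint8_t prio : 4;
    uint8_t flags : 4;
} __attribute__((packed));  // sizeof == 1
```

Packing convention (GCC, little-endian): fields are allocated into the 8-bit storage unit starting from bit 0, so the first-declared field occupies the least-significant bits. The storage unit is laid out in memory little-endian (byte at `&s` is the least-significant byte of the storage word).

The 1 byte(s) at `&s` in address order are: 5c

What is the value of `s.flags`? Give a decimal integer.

5

[0]=0x5c (little-endian) → word 0x5c
prio:4 @ bit 0 → (0x5c>>0)&0xf = 0xc
flags:4 @ bit 4 → (0x5c>>4)&0xf = 0x5  ←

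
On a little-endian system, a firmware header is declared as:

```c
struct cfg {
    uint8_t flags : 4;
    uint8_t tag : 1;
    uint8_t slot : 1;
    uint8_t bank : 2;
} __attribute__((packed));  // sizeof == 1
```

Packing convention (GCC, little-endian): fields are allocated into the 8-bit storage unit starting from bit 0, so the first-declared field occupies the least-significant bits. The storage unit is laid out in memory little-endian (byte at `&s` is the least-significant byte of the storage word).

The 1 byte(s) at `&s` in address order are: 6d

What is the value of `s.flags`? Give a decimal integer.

[0]=0x6d (little-endian) → word 0x6d
flags:4 @ bit 0 → (0x6d>>0)&0xf = 0xd  ←
tag:1 @ bit 4 → (0x6d>>4)&0x1 = 0x0
slot:1 @ bit 5 → (0x6d>>5)&0x1 = 0x1
bank:2 @ bit 6 → (0x6d>>6)&0x3 = 0x1

13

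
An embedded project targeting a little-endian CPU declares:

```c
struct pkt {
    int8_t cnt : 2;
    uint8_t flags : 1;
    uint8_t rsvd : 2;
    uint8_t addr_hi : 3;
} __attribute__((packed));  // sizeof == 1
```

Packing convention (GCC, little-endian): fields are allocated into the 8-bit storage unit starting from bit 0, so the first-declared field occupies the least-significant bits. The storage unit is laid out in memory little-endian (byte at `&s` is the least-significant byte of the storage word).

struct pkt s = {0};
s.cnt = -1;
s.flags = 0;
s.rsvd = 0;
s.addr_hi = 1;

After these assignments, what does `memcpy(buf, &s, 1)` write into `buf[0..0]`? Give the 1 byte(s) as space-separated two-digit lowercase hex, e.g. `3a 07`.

[0+:2] cnt=-1 & 0x3 = 0x3; word=0x03
[2+:1] flags=0 & 0x1 = 0x0; word=0x03
[3+:2] rsvd=0 & 0x3 = 0x0; word=0x03
[5+:3] addr_hi=1 & 0x7 = 0x1; word=0x23
word = 0x23 → little-endian bytes:
  [0]=0x23

23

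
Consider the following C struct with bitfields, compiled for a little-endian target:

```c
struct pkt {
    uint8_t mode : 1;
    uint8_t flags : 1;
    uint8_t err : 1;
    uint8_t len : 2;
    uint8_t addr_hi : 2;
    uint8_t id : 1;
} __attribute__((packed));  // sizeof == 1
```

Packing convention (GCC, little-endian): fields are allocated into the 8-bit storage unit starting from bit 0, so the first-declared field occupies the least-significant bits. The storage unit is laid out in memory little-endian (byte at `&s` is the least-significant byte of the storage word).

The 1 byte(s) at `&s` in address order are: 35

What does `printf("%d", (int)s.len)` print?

[0]=0x35 (little-endian) → word 0x35
mode:1 @ bit 0 → (0x35>>0)&0x1 = 0x1
flags:1 @ bit 1 → (0x35>>1)&0x1 = 0x0
err:1 @ bit 2 → (0x35>>2)&0x1 = 0x1
len:2 @ bit 3 → (0x35>>3)&0x3 = 0x2  ←
addr_hi:2 @ bit 5 → (0x35>>5)&0x3 = 0x1
id:1 @ bit 7 → (0x35>>7)&0x1 = 0x0

2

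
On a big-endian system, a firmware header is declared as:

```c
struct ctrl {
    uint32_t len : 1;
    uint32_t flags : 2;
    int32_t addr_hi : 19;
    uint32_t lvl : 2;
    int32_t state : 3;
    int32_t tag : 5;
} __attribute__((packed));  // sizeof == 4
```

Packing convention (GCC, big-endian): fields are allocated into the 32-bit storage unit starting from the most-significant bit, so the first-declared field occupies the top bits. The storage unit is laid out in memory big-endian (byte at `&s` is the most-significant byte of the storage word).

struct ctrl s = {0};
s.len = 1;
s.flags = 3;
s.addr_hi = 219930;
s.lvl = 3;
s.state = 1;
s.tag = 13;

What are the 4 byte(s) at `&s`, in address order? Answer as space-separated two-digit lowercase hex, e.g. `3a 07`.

len:1 = 1 → 0x1 << 31 → word 0x80000000
flags:2 = 3 → 0x3 << 29 → word 0xe0000000
addr_hi:19 = 219930 → 0x35b1a << 10 → word 0xed6c6800
lvl:2 = 3 → 0x3 << 8 → word 0xed6c6b00
state:3 = 1 → 0x1 << 5 → word 0xed6c6b20
tag:5 = 13 → 0xd << 0 → word 0xed6c6b2d
word = 0xed6c6b2d → big-endian bytes:
  [0]=0xed  [1]=0x6c  [2]=0x6b  [3]=0x2d

ed 6c 6b 2d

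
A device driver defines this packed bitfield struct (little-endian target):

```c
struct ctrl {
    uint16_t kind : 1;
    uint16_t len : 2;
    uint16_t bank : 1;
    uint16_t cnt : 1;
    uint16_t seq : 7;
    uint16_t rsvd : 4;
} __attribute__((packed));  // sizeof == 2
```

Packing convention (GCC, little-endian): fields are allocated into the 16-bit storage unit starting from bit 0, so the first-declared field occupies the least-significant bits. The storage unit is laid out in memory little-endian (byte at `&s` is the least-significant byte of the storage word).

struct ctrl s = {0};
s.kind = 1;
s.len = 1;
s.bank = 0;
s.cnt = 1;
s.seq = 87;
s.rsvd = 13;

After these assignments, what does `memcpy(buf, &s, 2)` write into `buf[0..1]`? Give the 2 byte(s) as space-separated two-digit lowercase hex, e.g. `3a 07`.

f3 da

[0+:1] kind=1 & 0x1 = 0x1; word=0x0001
[1+:2] len=1 & 0x3 = 0x1; word=0x0003
[3+:1] bank=0 & 0x1 = 0x0; word=0x0003
[4+:1] cnt=1 & 0x1 = 0x1; word=0x0013
[5+:7] seq=87 & 0x7f = 0x57; word=0x0af3
[12+:4] rsvd=13 & 0xf = 0xd; word=0xdaf3
word = 0xdaf3 → little-endian bytes:
  [0]=0xf3  [1]=0xda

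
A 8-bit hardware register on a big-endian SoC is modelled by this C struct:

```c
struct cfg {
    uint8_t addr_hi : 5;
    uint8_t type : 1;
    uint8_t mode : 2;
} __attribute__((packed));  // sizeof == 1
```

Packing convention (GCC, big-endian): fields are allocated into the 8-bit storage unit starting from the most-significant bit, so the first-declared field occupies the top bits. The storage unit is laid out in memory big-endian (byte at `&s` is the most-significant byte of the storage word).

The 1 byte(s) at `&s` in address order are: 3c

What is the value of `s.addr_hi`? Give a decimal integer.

7

[0]=0x3c (big-endian) → word 0x3c
addr_hi:5 @ bit 3 → (0x3c>>3)&0x1f = 0x7  ←
type:1 @ bit 2 → (0x3c>>2)&0x1 = 0x1
mode:2 @ bit 0 → (0x3c>>0)&0x3 = 0x0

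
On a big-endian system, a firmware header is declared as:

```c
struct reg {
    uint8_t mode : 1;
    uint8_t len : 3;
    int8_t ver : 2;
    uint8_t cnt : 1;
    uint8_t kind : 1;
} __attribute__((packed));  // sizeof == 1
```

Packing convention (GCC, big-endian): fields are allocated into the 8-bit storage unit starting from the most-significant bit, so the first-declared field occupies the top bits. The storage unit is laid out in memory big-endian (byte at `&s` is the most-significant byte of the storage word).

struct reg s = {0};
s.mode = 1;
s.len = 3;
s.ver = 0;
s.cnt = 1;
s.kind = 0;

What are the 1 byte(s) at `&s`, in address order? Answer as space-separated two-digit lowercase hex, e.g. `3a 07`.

mode (1b) val=1 bits=0x1 at bit 7: 0x80
len (3b) val=3 bits=0x3 at bit 4: 0xb0
ver (2b) val=0 bits=0x0 at bit 2: 0xb0
cnt (1b) val=1 bits=0x1 at bit 1: 0xb2
kind (1b) val=0 bits=0x0 at bit 0: 0xb2
word = 0xb2 → big-endian bytes:
  [0]=0xb2

b2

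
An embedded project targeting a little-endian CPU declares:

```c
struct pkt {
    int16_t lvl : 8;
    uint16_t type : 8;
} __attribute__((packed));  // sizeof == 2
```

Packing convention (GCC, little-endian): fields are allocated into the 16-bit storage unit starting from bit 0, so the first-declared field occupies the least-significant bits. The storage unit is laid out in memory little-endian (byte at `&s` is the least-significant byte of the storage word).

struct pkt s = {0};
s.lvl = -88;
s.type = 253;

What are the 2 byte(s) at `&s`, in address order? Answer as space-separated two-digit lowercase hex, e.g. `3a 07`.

[0+:8] lvl=-88 & 0xff = 0xa8; word=0x00a8
[8+:8] type=253 & 0xff = 0xfd; word=0xfda8
word = 0xfda8 → little-endian bytes:
  [0]=0xa8  [1]=0xfd

a8 fd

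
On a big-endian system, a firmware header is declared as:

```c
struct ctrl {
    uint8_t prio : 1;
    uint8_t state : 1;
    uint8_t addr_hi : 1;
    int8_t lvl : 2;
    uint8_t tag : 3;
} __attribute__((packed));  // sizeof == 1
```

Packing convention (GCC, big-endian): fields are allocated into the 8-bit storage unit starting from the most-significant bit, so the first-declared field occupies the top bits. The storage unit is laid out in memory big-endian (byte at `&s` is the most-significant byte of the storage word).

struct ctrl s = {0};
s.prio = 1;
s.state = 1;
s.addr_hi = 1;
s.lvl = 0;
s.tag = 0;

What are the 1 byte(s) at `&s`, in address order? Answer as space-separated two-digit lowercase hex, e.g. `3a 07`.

[7+:1] prio=1 & 0x1 = 0x1; word=0x80
[6+:1] state=1 & 0x1 = 0x1; word=0xc0
[5+:1] addr_hi=1 & 0x1 = 0x1; word=0xe0
[3+:2] lvl=0 & 0x3 = 0x0; word=0xe0
[0+:3] tag=0 & 0x7 = 0x0; word=0xe0
word = 0xe0 → big-endian bytes:
  [0]=0xe0

e0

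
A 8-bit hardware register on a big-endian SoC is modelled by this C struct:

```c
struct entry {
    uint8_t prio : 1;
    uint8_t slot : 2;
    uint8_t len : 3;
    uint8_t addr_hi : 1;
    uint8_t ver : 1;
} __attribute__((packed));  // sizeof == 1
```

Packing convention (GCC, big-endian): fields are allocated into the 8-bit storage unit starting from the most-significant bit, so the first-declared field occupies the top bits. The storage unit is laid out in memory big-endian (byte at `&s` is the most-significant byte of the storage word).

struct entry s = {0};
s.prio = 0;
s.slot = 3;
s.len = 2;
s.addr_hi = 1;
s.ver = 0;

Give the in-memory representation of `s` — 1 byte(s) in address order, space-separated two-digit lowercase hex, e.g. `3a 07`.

prio (1b) val=0 bits=0x0 at bit 7: 0x00
slot (2b) val=3 bits=0x3 at bit 5: 0x60
len (3b) val=2 bits=0x2 at bit 2: 0x68
addr_hi (1b) val=1 bits=0x1 at bit 1: 0x6a
ver (1b) val=0 bits=0x0 at bit 0: 0x6a
word = 0x6a → big-endian bytes:
  [0]=0x6a

6a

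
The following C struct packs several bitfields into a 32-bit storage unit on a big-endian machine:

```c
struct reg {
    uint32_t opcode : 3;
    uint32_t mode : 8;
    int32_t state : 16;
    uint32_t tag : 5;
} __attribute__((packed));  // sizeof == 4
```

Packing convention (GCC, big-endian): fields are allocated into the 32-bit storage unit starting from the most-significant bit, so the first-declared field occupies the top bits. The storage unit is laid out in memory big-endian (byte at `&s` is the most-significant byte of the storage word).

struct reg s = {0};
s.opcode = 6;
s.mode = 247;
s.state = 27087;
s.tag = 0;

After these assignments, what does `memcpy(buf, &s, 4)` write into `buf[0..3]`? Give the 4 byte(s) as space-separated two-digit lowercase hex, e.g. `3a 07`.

opcode:3 = 6 → 0x6 << 29 → word 0xc0000000
mode:8 = 247 → 0xf7 << 21 → word 0xdee00000
state:16 = 27087 → 0x69cf << 5 → word 0xdeed39e0
tag:5 = 0 → 0x0 << 0 → word 0xdeed39e0
word = 0xdeed39e0 → big-endian bytes:
  [0]=0xde  [1]=0xed  [2]=0x39  [3]=0xe0

de ed 39 e0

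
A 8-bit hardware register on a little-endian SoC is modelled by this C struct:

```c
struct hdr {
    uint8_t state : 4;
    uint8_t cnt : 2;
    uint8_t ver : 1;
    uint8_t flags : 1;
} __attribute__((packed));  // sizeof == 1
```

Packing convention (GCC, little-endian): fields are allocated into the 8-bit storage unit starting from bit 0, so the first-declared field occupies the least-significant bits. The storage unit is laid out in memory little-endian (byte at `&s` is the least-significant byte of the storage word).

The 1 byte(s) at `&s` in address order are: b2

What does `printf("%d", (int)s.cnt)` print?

3

[0]=0xb2 (little-endian) → word 0xb2
state:4 @ bit 0 → (0xb2>>0)&0xf = 0x2
cnt:2 @ bit 4 → (0xb2>>4)&0x3 = 0x3  ←
ver:1 @ bit 6 → (0xb2>>6)&0x1 = 0x0
flags:1 @ bit 7 → (0xb2>>7)&0x1 = 0x1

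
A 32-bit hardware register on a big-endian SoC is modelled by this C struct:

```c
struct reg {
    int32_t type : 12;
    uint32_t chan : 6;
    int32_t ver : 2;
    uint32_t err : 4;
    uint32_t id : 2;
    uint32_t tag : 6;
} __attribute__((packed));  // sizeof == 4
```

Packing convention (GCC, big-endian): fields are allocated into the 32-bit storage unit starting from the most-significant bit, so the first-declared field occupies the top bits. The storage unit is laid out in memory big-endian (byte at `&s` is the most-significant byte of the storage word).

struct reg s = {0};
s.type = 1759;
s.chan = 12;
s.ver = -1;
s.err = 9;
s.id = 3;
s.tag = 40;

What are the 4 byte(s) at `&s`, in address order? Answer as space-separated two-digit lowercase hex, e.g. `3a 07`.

[20+:12] type=1759 & 0xfff = 0x6df; word=0x6df00000
[14+:6] chan=12 & 0x3f = 0xc; word=0x6df30000
[12+:2] ver=-1 & 0x3 = 0x3; word=0x6df33000
[8+:4] err=9 & 0xf = 0x9; word=0x6df33900
[6+:2] id=3 & 0x3 = 0x3; word=0x6df339c0
[0+:6] tag=40 & 0x3f = 0x28; word=0x6df339e8
word = 0x6df339e8 → big-endian bytes:
  [0]=0x6d  [1]=0xf3  [2]=0x39  [3]=0xe8

6d f3 39 e8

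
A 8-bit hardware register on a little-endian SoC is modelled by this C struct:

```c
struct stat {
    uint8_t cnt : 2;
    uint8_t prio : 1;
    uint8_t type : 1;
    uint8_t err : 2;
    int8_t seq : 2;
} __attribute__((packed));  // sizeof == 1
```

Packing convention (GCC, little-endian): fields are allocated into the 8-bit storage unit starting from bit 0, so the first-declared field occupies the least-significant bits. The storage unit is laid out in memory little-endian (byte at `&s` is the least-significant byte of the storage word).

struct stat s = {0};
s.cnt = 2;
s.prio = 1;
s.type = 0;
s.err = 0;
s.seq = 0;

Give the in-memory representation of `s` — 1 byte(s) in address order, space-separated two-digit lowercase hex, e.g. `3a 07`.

cnt (2b) val=2 bits=0x2 at bit 0: 0x02
prio (1b) val=1 bits=0x1 at bit 2: 0x06
type (1b) val=0 bits=0x0 at bit 3: 0x06
err (2b) val=0 bits=0x0 at bit 4: 0x06
seq (2b) val=0 bits=0x0 at bit 6: 0x06
word = 0x06 → little-endian bytes:
  [0]=0x06

06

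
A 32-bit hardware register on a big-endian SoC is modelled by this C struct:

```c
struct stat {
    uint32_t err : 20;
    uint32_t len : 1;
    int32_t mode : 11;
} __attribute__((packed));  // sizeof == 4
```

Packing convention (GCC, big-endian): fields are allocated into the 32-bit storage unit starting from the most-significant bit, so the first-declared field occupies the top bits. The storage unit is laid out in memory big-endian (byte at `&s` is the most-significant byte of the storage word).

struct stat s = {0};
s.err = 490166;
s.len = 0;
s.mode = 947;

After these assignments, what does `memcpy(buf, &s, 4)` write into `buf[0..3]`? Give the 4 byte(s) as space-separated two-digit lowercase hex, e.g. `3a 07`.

[12+:20] err=490166 & 0xfffff = 0x77ab6; word=0x77ab6000
[11+:1] len=0 & 0x1 = 0x0; word=0x77ab6000
[0+:11] mode=947 & 0x7ff = 0x3b3; word=0x77ab63b3
word = 0x77ab63b3 → big-endian bytes:
  [0]=0x77  [1]=0xab  [2]=0x63  [3]=0xb3

77 ab 63 b3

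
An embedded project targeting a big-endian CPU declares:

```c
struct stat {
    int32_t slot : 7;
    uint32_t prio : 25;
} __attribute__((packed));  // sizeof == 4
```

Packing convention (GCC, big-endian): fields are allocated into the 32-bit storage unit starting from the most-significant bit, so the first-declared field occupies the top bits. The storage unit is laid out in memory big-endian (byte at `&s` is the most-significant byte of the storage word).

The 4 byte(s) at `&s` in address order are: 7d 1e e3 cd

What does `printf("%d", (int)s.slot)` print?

[0]=0x7d [1]=0x1e [2]=0xe3 [3]=0xcd (big-endian) → word 0x7d1ee3cd
slot [25+:7] = (word>>25) & 0x7f = 62  ←
prio [0+:25] = (word>>0) & 0x1ffffff = 18801613
slot signed 7b, MSB=0: value = 62

62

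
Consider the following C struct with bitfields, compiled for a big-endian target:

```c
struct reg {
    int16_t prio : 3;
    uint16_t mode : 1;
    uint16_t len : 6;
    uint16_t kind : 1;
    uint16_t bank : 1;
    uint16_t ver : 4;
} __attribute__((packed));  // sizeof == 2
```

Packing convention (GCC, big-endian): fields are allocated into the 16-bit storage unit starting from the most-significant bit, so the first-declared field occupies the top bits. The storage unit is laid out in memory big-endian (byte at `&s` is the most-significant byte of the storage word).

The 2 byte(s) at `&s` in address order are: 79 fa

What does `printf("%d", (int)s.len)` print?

39

[0]=0x79 [1]=0xfa (big-endian) → word 0x79fa
prio [13+:3] = (word>>13) & 0x7 = 3
mode [12+:1] = (word>>12) & 0x1 = 1
len [6+:6] = (word>>6) & 0x3f = 39  ←
kind [5+:1] = (word>>5) & 0x1 = 1
bank [4+:1] = (word>>4) & 0x1 = 1
ver [0+:4] = (word>>0) & 0xf = 10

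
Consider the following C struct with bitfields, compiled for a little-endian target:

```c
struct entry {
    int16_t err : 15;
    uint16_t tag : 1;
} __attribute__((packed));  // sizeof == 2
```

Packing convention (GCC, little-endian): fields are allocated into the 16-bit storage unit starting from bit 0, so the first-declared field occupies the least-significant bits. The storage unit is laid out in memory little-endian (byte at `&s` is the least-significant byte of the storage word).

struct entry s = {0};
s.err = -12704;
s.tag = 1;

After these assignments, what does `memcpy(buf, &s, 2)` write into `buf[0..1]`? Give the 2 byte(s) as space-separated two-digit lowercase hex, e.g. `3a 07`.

60 ce

err:15 = -12704 → 0x4e60 << 0 → word 0x4e60
tag:1 = 1 → 0x1 << 15 → word 0xce60
word = 0xce60 → little-endian bytes:
  [0]=0x60  [1]=0xce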